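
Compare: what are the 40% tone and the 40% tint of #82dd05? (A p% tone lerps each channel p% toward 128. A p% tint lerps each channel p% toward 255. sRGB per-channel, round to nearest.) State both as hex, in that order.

#82dd05 is rgb(130, 221, 5).
40% tone:
  R: 130 − 0.8 = 129.2 → 129
  G: 221 − 37.2 = 183.8 → 184
  B: 5 + 0.4×(128−5) = 5 + 49.2 = 54.2 → 54
  → #81b836
40% tint:
  R: 130 + 0.4×(255−130) = 130 + 50 = 180 → 180
  G: 221 + 13.6 = 234.6 → 235
  B: 5 + 0.4×(255−5) = 5 + 100 = 105 → 105
  → #b4eb69

#81b836, #b4eb69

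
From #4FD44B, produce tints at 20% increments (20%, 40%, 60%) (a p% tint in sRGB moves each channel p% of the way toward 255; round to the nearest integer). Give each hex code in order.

#4FD44B is rgb(79, 212, 75).
20%: (79 + 35.2 = 114.2→114, 212 + 8.6 = 220.6→221, 75 + 36 = 111→111) → #72DD6F
40%: (79 + 70.4 = 149.4→149, 212 + 17.2 = 229.2→229, 75 + 72 = 147→147) → #95E593
60%: (79 + 105.6 = 184.6→185, 212 + 25.8 = 237.8→238, 75 + 108 = 183→183) → #B9EEB7

#72DD6F, #95E593, #B9EEB7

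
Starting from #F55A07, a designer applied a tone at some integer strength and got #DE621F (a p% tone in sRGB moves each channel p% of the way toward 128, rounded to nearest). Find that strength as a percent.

20%

#F55A07 is rgb(245, 90, 7); #DE621F is rgb(222, 98, 31).
On the B channel (widest range): 31 ≈ 7 + (p/100)(128 − 7), so p ≈ 100×(31 − 7)/(128 − 7) = 2400/121 = 19.83.
p = 20 reproduces all three channels after rounding.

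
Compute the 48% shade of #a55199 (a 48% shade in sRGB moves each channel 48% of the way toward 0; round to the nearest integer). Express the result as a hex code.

#a55199 is rgb(165, 81, 153).
Lerp each channel 48% toward 0:
  R: 165 + 0.48×(0−165) = 165 − 79.2 = 85.8 → 86
  G: 81 + 0.48×(0−81) = 81 − 38.88 = 42.12 → 42
  B: 153 − 73.44 = 79.56 → 80
rgb(86, 42, 80) = #562a50.

#562a50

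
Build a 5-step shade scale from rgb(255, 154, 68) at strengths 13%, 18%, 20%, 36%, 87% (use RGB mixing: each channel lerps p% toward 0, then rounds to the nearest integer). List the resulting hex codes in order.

13%: (255 − 33.15 = 221.85→222, 154 − 20.02 = 133.98→134, 68 − 8.84 = 59.16→59) → #DE863B
18%: (255 − 45.9 = 209.1→209, 154 − 27.72 = 126.28→126, 68 − 12.24 = 55.76→56) → #D17E38
20%: (255 − 51 = 204→204, 154 − 30.8 = 123.2→123, 68 − 13.6 = 54.4→54) → #CC7B36
36%: (255 − 91.8 = 163.2→163, 154 − 55.44 = 98.56→99, 68 − 24.48 = 43.52→44) → #A3632C
87%: (255 − 221.85 = 33.15→33, 154 − 133.98 = 20.02→20, 68 − 59.16 = 8.84→9) → #211409

#DE863B, #D17E38, #CC7B36, #A3632C, #211409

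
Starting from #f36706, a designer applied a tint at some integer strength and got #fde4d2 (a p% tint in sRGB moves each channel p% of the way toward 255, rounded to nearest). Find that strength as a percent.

#f36706 is rgb(243, 103, 6); #fde4d2 is rgb(253, 228, 210).
On the B channel (widest range): 210 ≈ 6 + (p/100)(255 − 6), so p ≈ 100×(210 − 6)/(255 − 6) = 20400/249 = 81.93.
p = 82 reproduces all three channels after rounding.

82%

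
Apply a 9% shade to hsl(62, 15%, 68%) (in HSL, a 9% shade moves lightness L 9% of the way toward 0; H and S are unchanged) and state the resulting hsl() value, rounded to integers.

L moves 9% from 68 toward 0: 68 − 6.12 = 61.88 → 62.
H and S are unchanged.

hsl(62, 15%, 62%)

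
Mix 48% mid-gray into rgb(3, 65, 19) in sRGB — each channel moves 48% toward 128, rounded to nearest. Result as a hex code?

A 48% tone moves each channel 48% toward 128:
  R: 3 + 0.48×(128−3) = 3 + 60 = 63 → 63
  G: 65 + 0.48×(128−65) = 65 + 30.24 = 95.24 → 95
  B: 19 + 0.48×(128−19) = 19 + 52.32 = 71.32 → 71
rgb(63, 95, 71) = #3F5F47.

#3F5F47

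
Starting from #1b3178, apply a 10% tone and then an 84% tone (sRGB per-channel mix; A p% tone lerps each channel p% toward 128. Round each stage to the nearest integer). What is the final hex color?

#71757f

#1b3178 is rgb(27, 49, 120).
A 10% tone moves each channel 10% toward 128:
  R: 27 + 0.1×(128−27) = 27 + 10.1 = 37.1 → 37
  G: 49 + 0.1×(128−49) = 49 + 7.9 = 56.9 → 57
  B: 120 + 0.1×(128−120) = 120 + 0.8 = 120.8 → 121
After the tone: rgb(37, 57, 121) = #253979.
Lerp each channel 84% toward 128:
  R: 37 + 76.44 = 113.44 → 113
  G: 57 + 59.64 = 116.64 → 117
  B: 121 + 5.88 = 126.88 → 127
rgb(113, 117, 127) = #71757f.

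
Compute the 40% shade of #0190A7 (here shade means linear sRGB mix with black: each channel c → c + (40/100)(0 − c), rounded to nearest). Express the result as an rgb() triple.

rgb(1, 86, 100)

#0190A7 is rgb(1, 144, 167).
Lerp each channel 40% toward 0:
  R: 1 − 0.4 = 0.6 → 1
  G: 144 + 0.4×(0−144) = 144 − 57.6 = 86.4 → 86
  B: 167 + 0.4×(0−167) = 167 − 66.8 = 100.2 → 100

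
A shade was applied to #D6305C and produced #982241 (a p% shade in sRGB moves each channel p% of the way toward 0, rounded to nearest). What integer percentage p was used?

#D6305C is rgb(214, 48, 92); #982241 is rgb(152, 34, 65).
On the R channel (widest range): 152 ≈ 214 + (p/100)(0 − 214), so p ≈ 100×(152 − 214)/(0 − 214) = -6200/-214 = 28.97.
p = 29 reproduces all three channels after rounding.

29%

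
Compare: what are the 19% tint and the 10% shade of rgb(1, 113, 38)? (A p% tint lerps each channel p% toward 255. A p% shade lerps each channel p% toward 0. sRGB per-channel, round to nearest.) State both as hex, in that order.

#318c4f, #016622

19% tint:
  R: 1 + 48.26 = 49.26 → 49
  G: 113 + 0.19×(255−113) = 113 + 26.98 = 139.98 → 140
  B: 38 + 41.23 = 79.23 → 79
  → #318c4f
10% shade:
  R: 1 − 0.1 = 0.9 → 1
  G: 113 − 11.3 = 101.7 → 102
  B: 38 − 3.8 = 34.2 → 34
  → #016622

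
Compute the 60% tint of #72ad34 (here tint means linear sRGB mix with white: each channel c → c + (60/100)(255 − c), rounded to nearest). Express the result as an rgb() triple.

rgb(199, 222, 174)

#72ad34 is rgb(114, 173, 52).
Lerp each channel 60% toward 255:
  R: 114 + 84.6 = 198.6 → 199
  G: 173 + 49.2 = 222.2 → 222
  B: 52 + 121.8 = 173.8 → 174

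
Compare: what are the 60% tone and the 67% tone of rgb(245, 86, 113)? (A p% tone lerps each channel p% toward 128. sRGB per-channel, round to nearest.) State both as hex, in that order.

#AF6F7A, #A7727B

60% tone:
  R: 245 + 0.6×(128−245) = 245 − 70.2 = 174.8 → 175
  G: 86 + 0.6×(128−86) = 86 + 25.2 = 111.2 → 111
  B: 113 + 0.6×(128−113) = 113 + 9 = 122 → 122
  → #AF6F7A
67% tone:
  R: 245 + 0.67×(128−245) = 245 − 78.39 = 166.61 → 167
  G: 86 + 0.67×(128−86) = 86 + 28.14 = 114.14 → 114
  B: 113 + 10.05 = 123.05 → 123
  → #A7727B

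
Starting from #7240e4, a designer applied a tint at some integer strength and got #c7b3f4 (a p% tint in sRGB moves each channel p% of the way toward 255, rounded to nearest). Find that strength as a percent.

#7240e4 is rgb(114, 64, 228); #c7b3f4 is rgb(199, 179, 244).
On the G channel (widest range): 179 ≈ 64 + (p/100)(255 − 64), so p ≈ 100×(179 − 64)/(255 − 64) = 11500/191 = 60.21.
p = 60 reproduces all three channels after rounding.

60%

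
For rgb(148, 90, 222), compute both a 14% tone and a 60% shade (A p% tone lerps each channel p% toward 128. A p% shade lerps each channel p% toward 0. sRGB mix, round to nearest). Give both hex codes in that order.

#915fd1, #3b2459

14% tone:
  R: 148 − 2.8 = 145.2 → 145
  G: 90 + 0.14×(128−90) = 90 + 5.32 = 95.32 → 95
  B: 222 + 0.14×(128−222) = 222 − 13.16 = 208.84 → 209
  → #915fd1
60% shade:
  R: 148 + 0.6×(0−148) = 148 − 88.8 = 59.2 → 59
  G: 90 − 54 = 36 → 36
  B: 222 + 0.6×(0−222) = 222 − 133.2 = 88.8 → 89
  → #3b2459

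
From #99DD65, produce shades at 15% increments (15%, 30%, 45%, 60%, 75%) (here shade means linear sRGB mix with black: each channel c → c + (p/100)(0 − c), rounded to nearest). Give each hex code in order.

#82BC56, #6B9B47, #547A38, #3D5828, #263719

#99DD65 is rgb(153, 221, 101).
15%: (153 − 22.95 = 130.05→130, 221 − 33.15 = 187.85→188, 101 − 15.15 = 85.85→86) → #82BC56
30%: (153 − 45.9 = 107.1→107, 221 − 66.3 = 154.7→155, 101 − 30.3 = 70.7→71) → #6B9B47
45%: (153 − 68.85 = 84.15→84, 221 − 99.45 = 121.55→122, 101 − 45.45 = 55.55→56) → #547A38
60%: (153 − 91.8 = 61.2→61, 221 − 132.6 = 88.4→88, 101 − 60.6 = 40.4→40) → #3D5828
75%: (153 − 114.75 = 38.25→38, 221 − 165.75 = 55.25→55, 101 − 75.75 = 25.25→25) → #263719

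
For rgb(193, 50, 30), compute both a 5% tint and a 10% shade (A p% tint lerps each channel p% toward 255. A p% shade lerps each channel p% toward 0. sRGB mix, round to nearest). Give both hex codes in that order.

5% tint:
  R: 193 + 0.05×(255−193) = 193 + 3.1 = 196.1 → 196
  G: 50 + 10.25 = 60.25 → 60
  B: 30 + 0.05×(255−30) = 30 + 11.25 = 41.25 → 41
  → #c43c29
10% shade:
  R: 193 − 19.3 = 173.7 → 174
  G: 50 + 0.1×(0−50) = 50 − 5 = 45 → 45
  B: 30 + 0.1×(0−30) = 30 − 3 = 27 → 27
  → #ae2d1b

#c43c29, #ae2d1b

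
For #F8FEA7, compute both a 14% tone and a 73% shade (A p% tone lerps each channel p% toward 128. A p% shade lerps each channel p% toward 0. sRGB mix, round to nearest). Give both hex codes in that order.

#E7ECA2, #43452D

#F8FEA7 is rgb(248, 254, 167).
14% tone:
  R: 248 − 16.8 = 231.2 → 231
  G: 254 − 17.64 = 236.36 → 236
  B: 167 + 0.14×(128−167) = 167 − 5.46 = 161.54 → 162
  → #E7ECA2
73% shade:
  R: 248 − 181.04 = 66.96 → 67
  G: 254 − 185.42 = 68.58 → 69
  B: 167 + 0.73×(0−167) = 167 − 121.91 = 45.09 → 45
  → #43452D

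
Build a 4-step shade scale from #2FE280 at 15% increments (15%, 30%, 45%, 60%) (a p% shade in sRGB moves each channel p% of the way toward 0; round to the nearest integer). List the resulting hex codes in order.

#2FE280 is rgb(47, 226, 128).
15%: (47 − 7.05 = 39.95→40, 226 − 33.9 = 192.1→192, 128 − 19.2 = 108.8→109) → #28C06D
30%: (47 − 14.1 = 32.9→33, 226 − 67.8 = 158.2→158, 128 − 38.4 = 89.6→90) → #219E5A
45%: (47 − 21.15 = 25.85→26, 226 − 101.7 = 124.3→124, 128 − 57.6 = 70.4→70) → #1A7C46
60%: (47 − 28.2 = 18.8→19, 226 − 135.6 = 90.4→90, 128 − 76.8 = 51.2→51) → #135A33

#28C06D, #219E5A, #1A7C46, #135A33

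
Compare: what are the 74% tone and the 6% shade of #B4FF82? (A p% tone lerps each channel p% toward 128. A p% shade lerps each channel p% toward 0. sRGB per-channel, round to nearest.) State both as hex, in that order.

#B4FF82 is rgb(180, 255, 130).
74% tone:
  R: 180 − 38.48 = 141.52 → 142
  G: 255 + 0.74×(128−255) = 255 − 93.98 = 161.02 → 161
  B: 130 + 0.74×(128−130) = 130 − 1.48 = 128.52 → 129
  → #8EA181
6% shade:
  R: 180 + 0.06×(0−180) = 180 − 10.8 = 169.2 → 169
  G: 255 − 15.3 = 239.7 → 240
  B: 130 − 7.8 = 122.2 → 122
  → #A9F07A

#8EA181, #A9F07A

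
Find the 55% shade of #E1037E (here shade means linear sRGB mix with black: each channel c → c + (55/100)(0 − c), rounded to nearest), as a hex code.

#E1037E is rgb(225, 3, 126).
A 55% shade moves each channel 55% toward 0:
  R: 225 − 123.75 = 101.25 → 101
  G: 3 − 1.65 = 1.35 → 1
  B: 126 + 0.55×(0−126) = 126 − 69.3 = 56.7 → 57
rgb(101, 1, 57) = #650139.

#650139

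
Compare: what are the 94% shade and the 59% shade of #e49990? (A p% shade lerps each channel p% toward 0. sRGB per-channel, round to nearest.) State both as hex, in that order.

#e49990 is rgb(228, 153, 144).
94% shade:
  R: 228 + 0.94×(0−228) = 228 − 214.32 = 13.68 → 14
  G: 153 + 0.94×(0−153) = 153 − 143.82 = 9.18 → 9
  B: 144 − 135.36 = 8.64 → 9
  → #0e0909
59% shade:
  R: 228 + 0.59×(0−228) = 228 − 134.52 = 93.48 → 93
  G: 153 − 90.27 = 62.73 → 63
  B: 144 + 0.59×(0−144) = 144 − 84.96 = 59.04 → 59
  → #5d3f3b

#0e0909, #5d3f3b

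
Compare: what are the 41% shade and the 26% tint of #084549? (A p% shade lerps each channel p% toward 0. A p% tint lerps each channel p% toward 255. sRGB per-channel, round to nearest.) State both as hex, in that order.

#05292b, #487578

#084549 is rgb(8, 69, 73).
41% shade:
  R: 8 + 0.41×(0−8) = 8 − 3.28 = 4.72 → 5
  G: 69 + 0.41×(0−69) = 69 − 28.29 = 40.71 → 41
  B: 73 − 29.93 = 43.07 → 43
  → #05292b
26% tint:
  R: 8 + 0.26×(255−8) = 8 + 64.22 = 72.22 → 72
  G: 69 + 48.36 = 117.36 → 117
  B: 73 + 0.26×(255−73) = 73 + 47.32 = 120.32 → 120
  → #487578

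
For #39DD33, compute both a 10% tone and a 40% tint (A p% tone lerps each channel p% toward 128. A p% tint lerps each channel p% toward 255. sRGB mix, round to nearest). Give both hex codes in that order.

#40D43B, #88EB85

#39DD33 is rgb(57, 221, 51).
10% tone:
  R: 57 + 7.1 = 64.1 → 64
  G: 221 − 9.3 = 211.7 → 212
  B: 51 + 0.1×(128−51) = 51 + 7.7 = 58.7 → 59
  → #40D43B
40% tint:
  R: 57 + 0.4×(255−57) = 57 + 79.2 = 136.2 → 136
  G: 221 + 13.6 = 234.6 → 235
  B: 51 + 81.6 = 132.6 → 133
  → #88EB85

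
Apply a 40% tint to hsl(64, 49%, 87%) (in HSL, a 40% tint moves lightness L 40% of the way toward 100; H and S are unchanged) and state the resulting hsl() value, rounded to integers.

L moves 40% from 87 toward 100: 87 + 5.2 = 92.2 → 92.
H and S are unchanged.

hsl(64, 49%, 92%)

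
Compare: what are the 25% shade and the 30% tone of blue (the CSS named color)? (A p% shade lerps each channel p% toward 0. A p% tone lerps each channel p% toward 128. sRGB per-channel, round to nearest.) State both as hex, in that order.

#0000BF, #2626D9

CSS blue is rgb(0, 0, 255).
25% shade:
  R: 0 + 0 = 0 → 0
  G: 0 + 0 = 0 → 0
  B: 255 + 0.25×(0−255) = 255 − 63.75 = 191.25 → 191
  → #0000BF
30% tone:
  R: 0 + 0.3×(128−0) = 0 + 38.4 = 38.4 → 38
  G: 0 + 38.4 = 38.4 → 38
  B: 255 − 38.1 = 216.9 → 217
  → #2626D9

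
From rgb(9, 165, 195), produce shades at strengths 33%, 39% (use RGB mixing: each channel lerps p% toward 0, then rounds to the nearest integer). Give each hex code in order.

33%: (9 − 2.97 = 6.03→6, 165 − 54.45 = 110.55→111, 195 − 64.35 = 130.65→131) → #066F83
39%: (9 − 3.51 = 5.49→5, 165 − 64.35 = 100.65→101, 195 − 76.05 = 118.95→119) → #056577

#066F83, #056577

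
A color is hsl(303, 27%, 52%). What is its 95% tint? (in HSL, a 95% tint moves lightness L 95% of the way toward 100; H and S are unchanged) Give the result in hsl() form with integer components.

hsl(303, 27%, 98%)

L moves 95% from 52 toward 100: 52 + 45.6 = 97.6 → 98.
H and S are unchanged.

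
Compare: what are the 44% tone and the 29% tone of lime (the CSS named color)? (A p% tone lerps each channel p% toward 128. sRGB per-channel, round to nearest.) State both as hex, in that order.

CSS lime is rgb(0, 255, 0).
44% tone:
  R: 0 + 56.32 = 56.32 → 56
  G: 255 − 55.88 = 199.12 → 199
  B: 0 + 0.44×(128−0) = 0 + 56.32 = 56.32 → 56
  → #38C738
29% tone:
  R: 0 + 0.29×(128−0) = 0 + 37.12 = 37.12 → 37
  G: 255 + 0.29×(128−255) = 255 − 36.83 = 218.17 → 218
  B: 0 + 0.29×(128−0) = 0 + 37.12 = 37.12 → 37
  → #25DA25

#38C738, #25DA25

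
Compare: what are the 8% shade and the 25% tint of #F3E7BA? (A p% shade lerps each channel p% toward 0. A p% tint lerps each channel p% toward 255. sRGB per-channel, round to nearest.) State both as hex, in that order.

#E0D5AB, #F6EDCB

#F3E7BA is rgb(243, 231, 186).
8% shade:
  R: 243 + 0.08×(0−243) = 243 − 19.44 = 223.56 → 224
  G: 231 − 18.48 = 212.52 → 213
  B: 186 − 14.88 = 171.12 → 171
  → #E0D5AB
25% tint:
  R: 243 + 0.25×(255−243) = 243 + 3 = 246 → 246
  G: 231 + 6 = 237 → 237
  B: 186 + 17.25 = 203.25 → 203
  → #F6EDCB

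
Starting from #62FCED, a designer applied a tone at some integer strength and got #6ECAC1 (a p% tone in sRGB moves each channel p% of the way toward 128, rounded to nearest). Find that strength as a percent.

#62FCED is rgb(98, 252, 237); #6ECAC1 is rgb(110, 202, 193).
On the G channel (widest range): 202 ≈ 252 + (p/100)(128 − 252), so p ≈ 100×(202 − 252)/(128 − 252) = -5000/-124 = 40.32.
p = 40 reproduces all three channels after rounding.

40%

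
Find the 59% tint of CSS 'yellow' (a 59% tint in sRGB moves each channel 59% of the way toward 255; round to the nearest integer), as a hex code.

#ffff96

CSS yellow is rgb(255, 255, 0).
Per channel, c → c + 0.59(255 − c):
  R: 255 + 0 = 255 → 255
  G: 255 + 0.59×(255−255) = 255 + 0 = 255 → 255
  B: 0 + 150.45 = 150.45 → 150
rgb(255, 255, 150) = #ffff96.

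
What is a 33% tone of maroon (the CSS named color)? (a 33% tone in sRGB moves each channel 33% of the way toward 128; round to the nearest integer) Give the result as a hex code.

CSS maroon is rgb(128, 0, 0).
Per channel, c → c + 0.33(128 − c):
  R: 128 + 0.33×(128−128) = 128 + 0 = 128 → 128
  G: 0 + 42.24 = 42.24 → 42
  B: 0 + 42.24 = 42.24 → 42
rgb(128, 42, 42) = #802A2A.

#802A2A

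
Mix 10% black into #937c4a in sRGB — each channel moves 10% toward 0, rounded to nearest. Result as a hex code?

#937c4a is rgb(147, 124, 74).
Lerp each channel 10% toward 0:
  R: 147 + 0.1×(0−147) = 147 − 14.7 = 132.3 → 132
  G: 124 − 12.4 = 111.6 → 112
  B: 74 − 7.4 = 66.6 → 67
rgb(132, 112, 67) = #847043.

#847043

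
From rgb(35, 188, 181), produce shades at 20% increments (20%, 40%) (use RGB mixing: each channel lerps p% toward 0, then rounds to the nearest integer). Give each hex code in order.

#1C9691, #15716D

20%: (35 − 7 = 28→28, 188 − 37.6 = 150.4→150, 181 − 36.2 = 144.8→145) → #1C9691
40%: (35 − 14 = 21→21, 188 − 75.2 = 112.8→113, 181 − 72.4 = 108.6→109) → #15716D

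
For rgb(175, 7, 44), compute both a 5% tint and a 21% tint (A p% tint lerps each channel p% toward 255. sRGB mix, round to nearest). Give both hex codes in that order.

5% tint:
  R: 175 + 4 = 179 → 179
  G: 7 + 0.05×(255−7) = 7 + 12.4 = 19.4 → 19
  B: 44 + 10.55 = 54.55 → 55
  → #B31337
21% tint:
  R: 175 + 0.21×(255−175) = 175 + 16.8 = 191.8 → 192
  G: 7 + 0.21×(255−7) = 7 + 52.08 = 59.08 → 59
  B: 44 + 0.21×(255−44) = 44 + 44.31 = 88.31 → 88
  → #C03B58

#B31337, #C03B58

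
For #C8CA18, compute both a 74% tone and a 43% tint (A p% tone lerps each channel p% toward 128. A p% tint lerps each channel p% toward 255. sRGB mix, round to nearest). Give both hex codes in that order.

#C8CA18 is rgb(200, 202, 24).
74% tone:
  R: 200 + 0.74×(128−200) = 200 − 53.28 = 146.72 → 147
  G: 202 + 0.74×(128−202) = 202 − 54.76 = 147.24 → 147
  B: 24 + 0.74×(128−24) = 24 + 76.96 = 100.96 → 101
  → #939365
43% tint:
  R: 200 + 23.65 = 223.65 → 224
  G: 202 + 22.79 = 224.79 → 225
  B: 24 + 99.33 = 123.33 → 123
  → #E0E17B

#939365, #E0E17B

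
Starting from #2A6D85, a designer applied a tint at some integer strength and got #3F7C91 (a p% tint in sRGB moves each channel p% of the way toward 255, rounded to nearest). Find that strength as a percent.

10%

#2A6D85 is rgb(42, 109, 133); #3F7C91 is rgb(63, 124, 145).
On the R channel (widest range): 63 ≈ 42 + (p/100)(255 − 42), so p ≈ 100×(63 − 42)/(255 − 42) = 2100/213 = 9.86.
p = 10 reproduces all three channels after rounding.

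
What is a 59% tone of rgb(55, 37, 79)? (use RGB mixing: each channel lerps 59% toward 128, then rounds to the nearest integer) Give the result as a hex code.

Lerp each channel 59% toward 128:
  R: 55 + 0.59×(128−55) = 55 + 43.07 = 98.07 → 98
  G: 37 + 0.59×(128−37) = 37 + 53.69 = 90.69 → 91
  B: 79 + 0.59×(128−79) = 79 + 28.91 = 107.91 → 108
rgb(98, 91, 108) = #625B6C.

#625B6C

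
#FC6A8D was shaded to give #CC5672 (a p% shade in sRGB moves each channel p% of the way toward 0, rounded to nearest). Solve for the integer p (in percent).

19%

#FC6A8D is rgb(252, 106, 141); #CC5672 is rgb(204, 86, 114).
On the R channel (widest range): 204 ≈ 252 + (p/100)(0 − 252), so p ≈ 100×(204 − 252)/(0 − 252) = -4800/-252 = 19.05.
p = 19 reproduces all three channels after rounding.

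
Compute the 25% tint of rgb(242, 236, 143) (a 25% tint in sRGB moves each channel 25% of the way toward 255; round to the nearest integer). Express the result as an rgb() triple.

A 25% tint moves each channel 25% toward 255:
  R: 242 + 0.25×(255−242) = 242 + 3.25 = 245.25 → 245
  G: 236 + 0.25×(255−236) = 236 + 4.75 = 240.75 → 241
  B: 143 + 28 = 171 → 171

rgb(245, 241, 171)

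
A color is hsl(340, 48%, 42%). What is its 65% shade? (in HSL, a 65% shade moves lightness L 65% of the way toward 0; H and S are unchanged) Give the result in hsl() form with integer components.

L moves 65% from 42 toward 0: 42 − 27.3 = 14.7 → 15.
H and S are unchanged.

hsl(340, 48%, 15%)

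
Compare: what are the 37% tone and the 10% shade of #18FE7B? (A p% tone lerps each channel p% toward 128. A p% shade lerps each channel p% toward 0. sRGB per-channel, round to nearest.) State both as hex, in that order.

#3ECF7D, #16E56F

#18FE7B is rgb(24, 254, 123).
37% tone:
  R: 24 + 0.37×(128−24) = 24 + 38.48 = 62.48 → 62
  G: 254 − 46.62 = 207.38 → 207
  B: 123 + 1.85 = 124.85 → 125
  → #3ECF7D
10% shade:
  R: 24 − 2.4 = 21.6 → 22
  G: 254 + 0.1×(0−254) = 254 − 25.4 = 228.6 → 229
  B: 123 − 12.3 = 110.7 → 111
  → #16E56F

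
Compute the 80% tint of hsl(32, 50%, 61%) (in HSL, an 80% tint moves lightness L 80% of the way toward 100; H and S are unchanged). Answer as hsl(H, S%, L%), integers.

hsl(32, 50%, 92%)

L moves 80% from 61 toward 100: 61 + 31.2 = 92.2 → 92.
H and S are unchanged.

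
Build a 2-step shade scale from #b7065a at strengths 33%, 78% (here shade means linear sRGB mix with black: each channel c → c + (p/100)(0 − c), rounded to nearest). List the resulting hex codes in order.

#7b043c, #280114

#b7065a is rgb(183, 6, 90).
33%: (183 − 60.39 = 122.61→123, 6 − 1.98 = 4.02→4, 90 − 29.7 = 60.3→60) → #7b043c
78%: (183 − 142.74 = 40.26→40, 6 − 4.68 = 1.32→1, 90 − 70.2 = 19.8→20) → #280114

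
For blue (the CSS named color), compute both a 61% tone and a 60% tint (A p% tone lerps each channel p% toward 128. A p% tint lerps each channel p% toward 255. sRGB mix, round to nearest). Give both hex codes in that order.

CSS blue is rgb(0, 0, 255).
61% tone:
  R: 0 + 0.61×(128−0) = 0 + 78.08 = 78.08 → 78
  G: 0 + 0.61×(128−0) = 0 + 78.08 = 78.08 → 78
  B: 255 + 0.61×(128−255) = 255 − 77.47 = 177.53 → 178
  → #4e4eb2
60% tint:
  R: 0 + 153 = 153 → 153
  G: 0 + 0.6×(255−0) = 0 + 153 = 153 → 153
  B: 255 + 0 = 255 → 255
  → #9999ff

#4e4eb2, #9999ff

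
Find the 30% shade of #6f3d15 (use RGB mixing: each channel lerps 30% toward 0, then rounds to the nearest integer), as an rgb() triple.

rgb(78, 43, 15)

#6f3d15 is rgb(111, 61, 21).
Lerp each channel 30% toward 0:
  R: 111 + 0.3×(0−111) = 111 − 33.3 = 77.7 → 78
  G: 61 + 0.3×(0−61) = 61 − 18.3 = 42.7 → 43
  B: 21 + 0.3×(0−21) = 21 − 6.3 = 14.7 → 15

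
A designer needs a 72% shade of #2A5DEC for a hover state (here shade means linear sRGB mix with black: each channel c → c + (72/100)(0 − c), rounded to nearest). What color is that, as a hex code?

#0C1A42

#2A5DEC is rgb(42, 93, 236).
Lerp each channel 72% toward 0:
  R: 42 + 0.72×(0−42) = 42 − 30.24 = 11.76 → 12
  G: 93 + 0.72×(0−93) = 93 − 66.96 = 26.04 → 26
  B: 236 − 169.92 = 66.08 → 66
rgb(12, 26, 66) = #0C1A42.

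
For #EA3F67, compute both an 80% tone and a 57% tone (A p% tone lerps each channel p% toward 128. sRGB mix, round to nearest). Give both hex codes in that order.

#EA3F67 is rgb(234, 63, 103).
80% tone:
  R: 234 + 0.8×(128−234) = 234 − 84.8 = 149.2 → 149
  G: 63 + 0.8×(128−63) = 63 + 52 = 115 → 115
  B: 103 + 0.8×(128−103) = 103 + 20 = 123 → 123
  → #95737B
57% tone:
  R: 234 − 60.42 = 173.58 → 174
  G: 63 + 37.05 = 100.05 → 100
  B: 103 + 14.25 = 117.25 → 117
  → #AE6475

#95737B, #AE6475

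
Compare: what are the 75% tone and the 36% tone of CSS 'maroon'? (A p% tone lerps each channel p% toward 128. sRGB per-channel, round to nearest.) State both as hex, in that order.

CSS maroon is rgb(128, 0, 0).
75% tone:
  R: 128 + 0 = 128 → 128
  G: 0 + 96 = 96 → 96
  B: 0 + 96 = 96 → 96
  → #806060
36% tone:
  R: 128 + 0 = 128 → 128
  G: 0 + 46.08 = 46.08 → 46
  B: 0 + 0.36×(128−0) = 0 + 46.08 = 46.08 → 46
  → #802E2E

#806060, #802E2E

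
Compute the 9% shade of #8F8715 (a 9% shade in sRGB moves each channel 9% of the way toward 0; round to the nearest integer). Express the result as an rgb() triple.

rgb(130, 123, 19)

#8F8715 is rgb(143, 135, 21).
Lerp each channel 9% toward 0:
  R: 143 − 12.87 = 130.13 → 130
  G: 135 + 0.09×(0−135) = 135 − 12.15 = 122.85 → 123
  B: 21 + 0.09×(0−21) = 21 − 1.89 = 19.11 → 19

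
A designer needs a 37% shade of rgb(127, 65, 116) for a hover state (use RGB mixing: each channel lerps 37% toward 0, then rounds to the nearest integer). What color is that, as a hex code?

Lerp each channel 37% toward 0:
  R: 127 + 0.37×(0−127) = 127 − 46.99 = 80.01 → 80
  G: 65 + 0.37×(0−65) = 65 − 24.05 = 40.95 → 41
  B: 116 − 42.92 = 73.08 → 73
rgb(80, 41, 73) = #502949.

#502949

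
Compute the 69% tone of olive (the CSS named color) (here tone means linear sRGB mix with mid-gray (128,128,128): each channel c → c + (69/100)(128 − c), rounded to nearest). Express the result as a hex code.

#808058

CSS olive is rgb(128, 128, 0).
Lerp each channel 69% toward 128:
  R: 128 + 0 = 128 → 128
  G: 128 + 0.69×(128−128) = 128 + 0 = 128 → 128
  B: 0 + 0.69×(128−0) = 0 + 88.32 = 88.32 → 88
rgb(128, 128, 88) = #808058.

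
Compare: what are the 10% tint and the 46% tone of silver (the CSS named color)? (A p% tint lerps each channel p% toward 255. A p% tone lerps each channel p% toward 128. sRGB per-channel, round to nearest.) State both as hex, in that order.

CSS silver is rgb(192, 192, 192).
10% tint:
  R: 192 + 0.1×(255−192) = 192 + 6.3 = 198.3 → 198
  G: 192 + 0.1×(255−192) = 192 + 6.3 = 198.3 → 198
  B: 192 + 0.1×(255−192) = 192 + 6.3 = 198.3 → 198
  → #c6c6c6
46% tone:
  R: 192 − 29.44 = 162.56 → 163
  G: 192 − 29.44 = 162.56 → 163
  B: 192 + 0.46×(128−192) = 192 − 29.44 = 162.56 → 163
  → #a3a3a3

#c6c6c6, #a3a3a3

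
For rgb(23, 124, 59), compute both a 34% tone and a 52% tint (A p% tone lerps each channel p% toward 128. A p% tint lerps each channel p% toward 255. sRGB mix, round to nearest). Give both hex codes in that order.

34% tone:
  R: 23 + 0.34×(128−23) = 23 + 35.7 = 58.7 → 59
  G: 124 + 0.34×(128−124) = 124 + 1.36 = 125.36 → 125
  B: 59 + 23.46 = 82.46 → 82
  → #3b7d52
52% tint:
  R: 23 + 0.52×(255−23) = 23 + 120.64 = 143.64 → 144
  G: 124 + 68.12 = 192.12 → 192
  B: 59 + 0.52×(255−59) = 59 + 101.92 = 160.92 → 161
  → #90c0a1

#3b7d52, #90c0a1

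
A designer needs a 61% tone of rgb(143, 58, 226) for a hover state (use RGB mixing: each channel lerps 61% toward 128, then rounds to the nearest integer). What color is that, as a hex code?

#8665a6

Lerp each channel 61% toward 128:
  R: 143 − 9.15 = 133.85 → 134
  G: 58 + 42.7 = 100.7 → 101
  B: 226 − 59.78 = 166.22 → 166
rgb(134, 101, 166) = #8665a6.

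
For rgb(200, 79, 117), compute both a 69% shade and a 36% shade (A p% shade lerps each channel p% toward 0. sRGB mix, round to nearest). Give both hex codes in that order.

69% shade:
  R: 200 − 138 = 62 → 62
  G: 79 + 0.69×(0−79) = 79 − 54.51 = 24.49 → 24
  B: 117 + 0.69×(0−117) = 117 − 80.73 = 36.27 → 36
  → #3E1824
36% shade:
  R: 200 − 72 = 128 → 128
  G: 79 + 0.36×(0−79) = 79 − 28.44 = 50.56 → 51
  B: 117 − 42.12 = 74.88 → 75
  → #80334B

#3E1824, #80334B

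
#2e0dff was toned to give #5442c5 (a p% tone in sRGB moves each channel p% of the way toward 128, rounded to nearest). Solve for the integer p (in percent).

46%

#2e0dff is rgb(46, 13, 255); #5442c5 is rgb(84, 66, 197).
On the B channel (widest range): 197 ≈ 255 + (p/100)(128 − 255), so p ≈ 100×(197 − 255)/(128 − 255) = -5800/-127 = 45.67.
p = 46 reproduces all three channels after rounding.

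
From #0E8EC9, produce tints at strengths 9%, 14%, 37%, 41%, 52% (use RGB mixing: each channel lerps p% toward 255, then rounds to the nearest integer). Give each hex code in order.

#0E8EC9 is rgb(14, 142, 201).
9%: (14 + 21.69 = 35.69→36, 142 + 10.17 = 152.17→152, 201 + 4.86 = 205.86→206) → #2498CE
14%: (14 + 33.74 = 47.74→48, 142 + 15.82 = 157.82→158, 201 + 7.56 = 208.56→209) → #309ED1
37%: (14 + 89.17 = 103.17→103, 142 + 41.81 = 183.81→184, 201 + 19.98 = 220.98→221) → #67B8DD
41%: (14 + 98.81 = 112.81→113, 142 + 46.33 = 188.33→188, 201 + 22.14 = 223.14→223) → #71BCDF
52%: (14 + 125.32 = 139.32→139, 142 + 58.76 = 200.76→201, 201 + 28.08 = 229.08→229) → #8BC9E5

#2498CE, #309ED1, #67B8DD, #71BCDF, #8BC9E5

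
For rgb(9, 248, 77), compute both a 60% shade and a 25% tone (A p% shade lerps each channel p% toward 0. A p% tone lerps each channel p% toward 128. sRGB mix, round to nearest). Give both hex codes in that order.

#04631F, #27DA5A

60% shade:
  R: 9 + 0.6×(0−9) = 9 − 5.4 = 3.6 → 4
  G: 248 + 0.6×(0−248) = 248 − 148.8 = 99.2 → 99
  B: 77 + 0.6×(0−77) = 77 − 46.2 = 30.8 → 31
  → #04631F
25% tone:
  R: 9 + 0.25×(128−9) = 9 + 29.75 = 38.75 → 39
  G: 248 + 0.25×(128−248) = 248 − 30 = 218 → 218
  B: 77 + 12.75 = 89.75 → 90
  → #27DA5A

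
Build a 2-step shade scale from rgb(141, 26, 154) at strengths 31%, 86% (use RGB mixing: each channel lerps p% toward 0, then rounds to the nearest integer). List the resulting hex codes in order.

31%: (141 − 43.71 = 97.29→97, 26 − 8.06 = 17.94→18, 154 − 47.74 = 106.26→106) → #61126A
86%: (141 − 121.26 = 19.74→20, 26 − 22.36 = 3.64→4, 154 − 132.44 = 21.56→22) → #140416

#61126A, #140416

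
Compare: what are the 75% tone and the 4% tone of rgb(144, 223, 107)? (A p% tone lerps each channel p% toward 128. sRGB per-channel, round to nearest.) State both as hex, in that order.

75% tone:
  R: 144 + 0.75×(128−144) = 144 − 12 = 132 → 132
  G: 223 + 0.75×(128−223) = 223 − 71.25 = 151.75 → 152
  B: 107 + 15.75 = 122.75 → 123
  → #84987B
4% tone:
  R: 144 − 0.64 = 143.36 → 143
  G: 223 + 0.04×(128−223) = 223 − 3.8 = 219.2 → 219
  B: 107 + 0.04×(128−107) = 107 + 0.84 = 107.84 → 108
  → #8FDB6C

#84987B, #8FDB6C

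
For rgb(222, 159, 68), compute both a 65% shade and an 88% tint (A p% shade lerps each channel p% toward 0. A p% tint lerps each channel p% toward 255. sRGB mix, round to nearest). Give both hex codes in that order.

65% shade:
  R: 222 − 144.3 = 77.7 → 78
  G: 159 − 103.35 = 55.65 → 56
  B: 68 − 44.2 = 23.8 → 24
  → #4E3818
88% tint:
  R: 222 + 29.04 = 251.04 → 251
  G: 159 + 84.48 = 243.48 → 243
  B: 68 + 0.88×(255−68) = 68 + 164.56 = 232.56 → 233
  → #FBF3E9

#4E3818, #FBF3E9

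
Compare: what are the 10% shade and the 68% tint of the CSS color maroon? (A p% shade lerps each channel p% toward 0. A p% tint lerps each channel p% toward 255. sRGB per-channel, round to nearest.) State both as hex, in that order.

#730000, #D6ADAD

CSS maroon is rgb(128, 0, 0).
10% shade:
  R: 128 + 0.1×(0−128) = 128 − 12.8 = 115.2 → 115
  G: 0 + 0 = 0 → 0
  B: 0 + 0.1×(0−0) = 0 + 0 = 0 → 0
  → #730000
68% tint:
  R: 128 + 0.68×(255−128) = 128 + 86.36 = 214.36 → 214
  G: 0 + 0.68×(255−0) = 0 + 173.4 = 173.4 → 173
  B: 0 + 173.4 = 173.4 → 173
  → #D6ADAD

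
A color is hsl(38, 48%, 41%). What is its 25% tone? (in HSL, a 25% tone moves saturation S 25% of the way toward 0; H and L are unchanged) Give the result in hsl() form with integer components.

hsl(38, 36%, 41%)

S moves 25% from 48 toward 0: 48 − 12 = 36 → 36.
H and L are unchanged.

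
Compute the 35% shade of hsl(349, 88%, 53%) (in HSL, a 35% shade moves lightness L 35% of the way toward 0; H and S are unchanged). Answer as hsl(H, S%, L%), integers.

L moves 35% from 53 toward 0: 53 − 18.55 = 34.45 → 34.
H and S are unchanged.

hsl(349, 88%, 34%)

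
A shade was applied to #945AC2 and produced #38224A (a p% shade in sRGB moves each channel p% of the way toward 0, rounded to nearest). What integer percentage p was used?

#945AC2 is rgb(148, 90, 194); #38224A is rgb(56, 34, 74).
On the B channel (widest range): 74 ≈ 194 + (p/100)(0 − 194), so p ≈ 100×(74 − 194)/(0 − 194) = -12000/-194 = 61.86.
p = 62 reproduces all three channels after rounding.

62%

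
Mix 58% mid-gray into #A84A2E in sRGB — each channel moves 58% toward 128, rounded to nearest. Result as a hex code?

#91695E

#A84A2E is rgb(168, 74, 46).
Lerp each channel 58% toward 128:
  R: 168 − 23.2 = 144.8 → 145
  G: 74 + 31.32 = 105.32 → 105
  B: 46 + 47.56 = 93.56 → 94
rgb(145, 105, 94) = #91695E.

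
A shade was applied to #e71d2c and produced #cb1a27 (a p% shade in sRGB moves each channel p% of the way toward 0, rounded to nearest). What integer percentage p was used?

12%

#e71d2c is rgb(231, 29, 44); #cb1a27 is rgb(203, 26, 39).
On the R channel (widest range): 203 ≈ 231 + (p/100)(0 − 231), so p ≈ 100×(203 − 231)/(0 − 231) = -2800/-231 = 12.12.
p = 12 reproduces all three channels after rounding.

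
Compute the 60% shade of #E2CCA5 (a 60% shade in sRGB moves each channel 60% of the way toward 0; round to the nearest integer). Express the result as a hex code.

#5A5242

#E2CCA5 is rgb(226, 204, 165).
Per channel, c → c + 0.6(0 − c):
  R: 226 + 0.6×(0−226) = 226 − 135.6 = 90.4 → 90
  G: 204 − 122.4 = 81.6 → 82
  B: 165 + 0.6×(0−165) = 165 − 99 = 66 → 66
rgb(90, 82, 66) = #5A5242.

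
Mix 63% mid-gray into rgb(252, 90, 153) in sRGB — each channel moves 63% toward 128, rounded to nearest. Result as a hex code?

#AE7289

A 63% tone moves each channel 63% toward 128:
  R: 252 + 0.63×(128−252) = 252 − 78.12 = 173.88 → 174
  G: 90 + 0.63×(128−90) = 90 + 23.94 = 113.94 → 114
  B: 153 + 0.63×(128−153) = 153 − 15.75 = 137.25 → 137
rgb(174, 114, 137) = #AE7289.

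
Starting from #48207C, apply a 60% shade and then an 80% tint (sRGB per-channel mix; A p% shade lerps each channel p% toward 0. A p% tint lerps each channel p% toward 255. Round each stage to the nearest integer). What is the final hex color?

#D2CFD6

#48207C is rgb(72, 32, 124).
Lerp each channel 60% toward 0:
  R: 72 − 43.2 = 28.8 → 29
  G: 32 + 0.6×(0−32) = 32 − 19.2 = 12.8 → 13
  B: 124 + 0.6×(0−124) = 124 − 74.4 = 49.6 → 50
After the shade: rgb(29, 13, 50) = #1D0D32.
Lerp each channel 80% toward 255:
  R: 29 + 180.8 = 209.8 → 210
  G: 13 + 0.8×(255−13) = 13 + 193.6 = 206.6 → 207
  B: 50 + 0.8×(255−50) = 50 + 164 = 214 → 214
rgb(210, 207, 214) = #D2CFD6.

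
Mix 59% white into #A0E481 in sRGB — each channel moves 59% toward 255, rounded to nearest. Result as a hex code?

#A0E481 is rgb(160, 228, 129).
Per channel, c → c + 0.59(255 − c):
  R: 160 + 56.05 = 216.05 → 216
  G: 228 + 0.59×(255−228) = 228 + 15.93 = 243.93 → 244
  B: 129 + 74.34 = 203.34 → 203
rgb(216, 244, 203) = #D8F4CB.

#D8F4CB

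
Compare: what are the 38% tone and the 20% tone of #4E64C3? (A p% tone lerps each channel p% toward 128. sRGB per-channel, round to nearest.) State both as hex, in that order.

#616FAA, #586AB6

#4E64C3 is rgb(78, 100, 195).
38% tone:
  R: 78 + 19 = 97 → 97
  G: 100 + 10.64 = 110.64 → 111
  B: 195 − 25.46 = 169.54 → 170
  → #616FAA
20% tone:
  R: 78 + 0.2×(128−78) = 78 + 10 = 88 → 88
  G: 100 + 0.2×(128−100) = 100 + 5.6 = 105.6 → 106
  B: 195 + 0.2×(128−195) = 195 − 13.4 = 181.6 → 182
  → #586AB6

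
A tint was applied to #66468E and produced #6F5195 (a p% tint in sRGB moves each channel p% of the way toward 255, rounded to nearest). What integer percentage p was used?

#66468E is rgb(102, 70, 142); #6F5195 is rgb(111, 81, 149).
On the G channel (widest range): 81 ≈ 70 + (p/100)(255 − 70), so p ≈ 100×(81 − 70)/(255 − 70) = 1100/185 = 5.95.
p = 6 reproduces all three channels after rounding.

6%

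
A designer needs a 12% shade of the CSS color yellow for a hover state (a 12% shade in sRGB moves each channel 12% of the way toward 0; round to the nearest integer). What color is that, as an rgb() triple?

rgb(224, 224, 0)

CSS yellow is rgb(255, 255, 0).
Per channel, c → c + 0.12(0 − c):
  R: 255 − 30.6 = 224.4 → 224
  G: 255 − 30.6 = 224.4 → 224
  B: 0 + 0.12×(0−0) = 0 + 0 = 0 → 0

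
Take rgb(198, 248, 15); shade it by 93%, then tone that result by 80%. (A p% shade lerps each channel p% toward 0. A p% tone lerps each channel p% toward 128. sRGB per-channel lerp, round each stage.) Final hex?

A 93% shade moves each channel 93% toward 0:
  R: 198 + 0.93×(0−198) = 198 − 184.14 = 13.86 → 14
  G: 248 − 230.64 = 17.36 → 17
  B: 15 + 0.93×(0−15) = 15 − 13.95 = 1.05 → 1
After the shade: rgb(14, 17, 1) = #0E1101.
Per channel, c → c + 0.8(128 − c):
  R: 14 + 0.8×(128−14) = 14 + 91.2 = 105.2 → 105
  G: 17 + 0.8×(128−17) = 17 + 88.8 = 105.8 → 106
  B: 1 + 101.6 = 102.6 → 103
rgb(105, 106, 103) = #696A67.

#696A67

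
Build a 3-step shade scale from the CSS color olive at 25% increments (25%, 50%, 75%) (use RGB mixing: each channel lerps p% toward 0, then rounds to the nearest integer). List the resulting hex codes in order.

#606000, #404000, #202000

CSS olive is rgb(128, 128, 0).
25%: (128 − 32 = 96→96, 128 − 32 = 96→96, 0→0) → #606000
50%: (128 − 64 = 64→64, 128 − 64 = 64→64, 0→0) → #404000
75%: (128 − 96 = 32→32, 128 − 96 = 32→32, 0→0) → #202000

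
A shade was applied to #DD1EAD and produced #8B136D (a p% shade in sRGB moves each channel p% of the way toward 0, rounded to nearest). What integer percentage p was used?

37%

#DD1EAD is rgb(221, 30, 173); #8B136D is rgb(139, 19, 109).
On the R channel (widest range): 139 ≈ 221 + (p/100)(0 − 221), so p ≈ 100×(139 − 221)/(0 − 221) = -8200/-221 = 37.10.
p = 37 reproduces all three channels after rounding.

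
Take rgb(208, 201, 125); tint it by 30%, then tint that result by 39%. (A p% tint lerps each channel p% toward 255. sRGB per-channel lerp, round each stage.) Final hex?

Per channel, c → c + 0.3(255 − c):
  R: 208 + 0.3×(255−208) = 208 + 14.1 = 222.1 → 222
  G: 201 + 16.2 = 217.2 → 217
  B: 125 + 0.3×(255−125) = 125 + 39 = 164 → 164
After the tint: rgb(222, 217, 164) = #DED9A4.
Lerp each channel 39% toward 255:
  R: 222 + 12.87 = 234.87 → 235
  G: 217 + 0.39×(255−217) = 217 + 14.82 = 231.82 → 232
  B: 164 + 0.39×(255−164) = 164 + 35.49 = 199.49 → 199
rgb(235, 232, 199) = #EBE8C7.

#EBE8C7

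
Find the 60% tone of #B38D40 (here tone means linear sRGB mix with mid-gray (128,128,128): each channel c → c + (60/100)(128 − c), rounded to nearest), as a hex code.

#B38D40 is rgb(179, 141, 64).
Lerp each channel 60% toward 128:
  R: 179 − 30.6 = 148.4 → 148
  G: 141 + 0.6×(128−141) = 141 − 7.8 = 133.2 → 133
  B: 64 + 0.6×(128−64) = 64 + 38.4 = 102.4 → 102
rgb(148, 133, 102) = #948566.

#948566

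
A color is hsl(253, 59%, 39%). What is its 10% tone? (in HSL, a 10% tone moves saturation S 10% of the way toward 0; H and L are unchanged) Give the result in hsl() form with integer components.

hsl(253, 53%, 39%)

S moves 10% from 59 toward 0: 59 − 5.9 = 53.1 → 53.
H and L are unchanged.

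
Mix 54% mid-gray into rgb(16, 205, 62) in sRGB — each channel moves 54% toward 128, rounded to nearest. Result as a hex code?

#4ca362

Per channel, c → c + 0.54(128 − c):
  R: 16 + 0.54×(128−16) = 16 + 60.48 = 76.48 → 76
  G: 205 + 0.54×(128−205) = 205 − 41.58 = 163.42 → 163
  B: 62 + 35.64 = 97.64 → 98
rgb(76, 163, 98) = #4ca362.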